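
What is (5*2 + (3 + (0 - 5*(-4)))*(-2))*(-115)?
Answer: 4140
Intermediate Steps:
(5*2 + (3 + (0 - 5*(-4)))*(-2))*(-115) = (10 + (3 + (0 + 20))*(-2))*(-115) = (10 + (3 + 20)*(-2))*(-115) = (10 + 23*(-2))*(-115) = (10 - 46)*(-115) = -36*(-115) = 4140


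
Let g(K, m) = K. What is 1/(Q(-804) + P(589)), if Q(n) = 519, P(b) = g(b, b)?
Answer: 1/1108 ≈ 0.00090253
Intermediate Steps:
P(b) = b
1/(Q(-804) + P(589)) = 1/(519 + 589) = 1/1108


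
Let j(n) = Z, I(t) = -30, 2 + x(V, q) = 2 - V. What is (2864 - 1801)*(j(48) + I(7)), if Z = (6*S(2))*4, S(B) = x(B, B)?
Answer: -82914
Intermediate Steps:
x(V, q) = -V (x(V, q) = -2 + (2 - V) = -V)
S(B) = -B
Z = -48 (Z = (6*(-1*2))*4 = (6*(-2))*4 = -12*4 = -48)
j(n) = -48
(2864 - 1801)*(j(48) + I(7)) = (2864 - 1801)*(-48 - 30) = 1063*(-78) = -82914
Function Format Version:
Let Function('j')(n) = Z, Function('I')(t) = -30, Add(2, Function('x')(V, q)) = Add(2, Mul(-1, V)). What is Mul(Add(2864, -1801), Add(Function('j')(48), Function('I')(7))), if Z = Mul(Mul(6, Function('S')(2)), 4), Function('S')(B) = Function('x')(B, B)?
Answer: -82914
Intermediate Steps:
Function('x')(V, q) = Mul(-1, V) (Function('x')(V, q) = Add(-2, Add(2, Mul(-1, V))) = Mul(-1, V))
Function('S')(B) = Mul(-1, B)
Z = -48 (Z = Mul(Mul(6, Mul(-1, 2)), 4) = Mul(Mul(6, -2), 4) = Mul(-12, 4) = -48)
Function('j')(n) = -48
Mul(Add(2864, -1801), Add(Function('j')(48), Function('I')(7))) = Mul(Add(2864, -1801), Add(-48, -30)) = Mul(1063, -78) = -82914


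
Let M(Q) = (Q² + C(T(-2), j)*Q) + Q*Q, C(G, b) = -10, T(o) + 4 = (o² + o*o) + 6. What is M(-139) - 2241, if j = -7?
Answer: 37791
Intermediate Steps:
T(o) = 2 + 2*o² (T(o) = -4 + ((o² + o*o) + 6) = -4 + ((o² + o²) + 6) = -4 + (2*o² + 6) = -4 + (6 + 2*o²) = 2 + 2*o²)
M(Q) = -10*Q + 2*Q² (M(Q) = (Q² - 10*Q) + Q*Q = (Q² - 10*Q) + Q² = -10*Q + 2*Q²)
M(-139) - 2241 = 2*(-139)*(-5 - 139) - 2241 = 2*(-139)*(-144) - 2241 = 40032 - 2241 = 37791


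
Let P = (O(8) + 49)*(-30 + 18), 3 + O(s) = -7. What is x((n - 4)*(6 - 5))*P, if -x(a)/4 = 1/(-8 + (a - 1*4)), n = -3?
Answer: -1872/19 ≈ -98.526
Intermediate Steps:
O(s) = -10 (O(s) = -3 - 7 = -10)
P = -468 (P = (-10 + 49)*(-30 + 18) = 39*(-12) = -468)
x(a) = -4/(-12 + a) (x(a) = -4/(-8 + (a - 1*4)) = -4/(-8 + (a - 4)) = -4/(-8 + (-4 + a)) = -4/(-12 + a))
x((n - 4)*(6 - 5))*P = -4/(-12 + (-3 - 4)*(6 - 5))*(-468) = -4/(-12 - 7*1)*(-468) = -4/(-12 - 7)*(-468) = -4/(-19)*(-468) = -4*(-1/19)*(-468) = (4/19)*(-468) = -1872/19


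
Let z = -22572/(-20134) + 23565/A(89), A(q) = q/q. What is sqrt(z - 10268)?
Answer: sqrt(1347691286395)/10067 ≈ 115.32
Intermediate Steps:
A(q) = 1
z = 237240141/10067 (z = -22572/(-20134) + 23565/1 = -22572*(-1/20134) + 23565*1 = 11286/10067 + 23565 = 237240141/10067 ≈ 23566.)
sqrt(z - 10268) = sqrt(237240141/10067 - 10268) = sqrt(133872185/10067) = sqrt(1347691286395)/10067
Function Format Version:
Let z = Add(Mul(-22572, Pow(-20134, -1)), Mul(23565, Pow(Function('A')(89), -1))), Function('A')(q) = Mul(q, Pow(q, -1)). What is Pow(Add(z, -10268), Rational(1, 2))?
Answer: Mul(Rational(1, 10067), Pow(1347691286395, Rational(1, 2))) ≈ 115.32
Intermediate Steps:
Function('A')(q) = 1
z = Rational(237240141, 10067) (z = Add(Mul(-22572, Pow(-20134, -1)), Mul(23565, Pow(1, -1))) = Add(Mul(-22572, Rational(-1, 20134)), Mul(23565, 1)) = Add(Rational(11286, 10067), 23565) = Rational(237240141, 10067) ≈ 23566.)
Pow(Add(z, -10268), Rational(1, 2)) = Pow(Add(Rational(237240141, 10067), -10268), Rational(1, 2)) = Pow(Rational(133872185, 10067), Rational(1, 2)) = Mul(Rational(1, 10067), Pow(1347691286395, Rational(1, 2)))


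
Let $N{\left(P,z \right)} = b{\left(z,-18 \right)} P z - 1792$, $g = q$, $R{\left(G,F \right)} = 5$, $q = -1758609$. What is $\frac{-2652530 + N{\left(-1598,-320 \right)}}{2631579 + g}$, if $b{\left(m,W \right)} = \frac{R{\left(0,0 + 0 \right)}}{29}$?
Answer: $- \frac{37209269}{12658065} \approx -2.9396$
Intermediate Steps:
$b{\left(m,W \right)} = \frac{5}{29}$
$g = -1758609$
$N{\left(P,z \right)} = -1792 + \frac{5 P z}{29}$ ($N{\left(P,z \right)} = \frac{5 P}{29} z - 1792 = \frac{5 P z}{29} - 1792 = -1792 + \frac{5 P z}{29}$)
$\frac{-2652530 + N{\left(-1598,-320 \right)}}{2631579 + g} = \frac{-2652530 - \left(1792 + \frac{7990}{29} \left(-320\right)\right)}{2631579 - 1758609} = \frac{-2652530 + \left(-1792 + \frac{2556800}{29}\right)}{872970} = \left(-2652530 + \frac{2504832}{29}\right) \frac{1}{872970} = \left(- \frac{74418538}{29}\right) \frac{1}{872970} = - \frac{37209269}{12658065}$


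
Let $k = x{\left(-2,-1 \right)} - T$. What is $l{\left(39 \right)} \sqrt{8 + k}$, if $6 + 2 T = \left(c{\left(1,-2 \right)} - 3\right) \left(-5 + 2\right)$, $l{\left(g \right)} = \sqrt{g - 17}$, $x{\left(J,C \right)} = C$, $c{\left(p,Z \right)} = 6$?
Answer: $\sqrt{319} \approx 17.861$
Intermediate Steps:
$l{\left(g \right)} = \sqrt{-17 + g}$
$T = - \frac{15}{2}$ ($T = -3 + \frac{\left(6 - 3\right) \left(-5 + 2\right)}{2} = -3 + \frac{3 \left(-3\right)}{2} = -3 + \frac{1}{2} \left(-9\right) = -3 - \frac{9}{2} = - \frac{15}{2} \approx -7.5$)
$k = \frac{13}{2}$ ($k = -1 - - \frac{15}{2} = -1 + \frac{15}{2} = \frac{13}{2} \approx 6.5$)
$l{\left(39 \right)} \sqrt{8 + k} = \sqrt{-17 + 39} \sqrt{8 + \frac{13}{2}} = \sqrt{22} \sqrt{\frac{29}{2}} = \sqrt{22} \frac{\sqrt{58}}{2} = \sqrt{319}$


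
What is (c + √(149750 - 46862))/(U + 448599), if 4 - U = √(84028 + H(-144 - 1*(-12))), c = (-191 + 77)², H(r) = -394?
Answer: 5830044588/201244567975 + 12*√59756493/201244567975 + 12996*√83634/201244567975 + 2691618*√2858/201244567975 ≈ 0.029704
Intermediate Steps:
c = 12996 (c = (-114)² = 12996)
U = 4 - √83634 (U = 4 - √(84028 - 394) = 4 - √83634 ≈ -285.20)
(c + √(149750 - 46862))/(U + 448599) = (12996 + √(149750 - 46862))/((4 - √83634) + 448599) = (12996 + √102888)/(448603 - √83634) = (12996 + 6*√2858)/(448603 - √83634)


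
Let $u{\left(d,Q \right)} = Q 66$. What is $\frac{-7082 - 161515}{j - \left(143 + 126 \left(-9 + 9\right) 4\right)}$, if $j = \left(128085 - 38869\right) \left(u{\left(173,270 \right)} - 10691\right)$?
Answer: $- \frac{18733}{70668969} \approx -0.00026508$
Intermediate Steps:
$u{\left(d,Q \right)} = 66 Q$
$j = 636020864$ ($j = \left(128085 - 38869\right) \left(66 \cdot 270 - 10691\right) = 89216 \left(17820 - 10691\right) = 89216 \cdot 7129 = 636020864$)
$\frac{-7082 - 161515}{j - \left(143 + 126 \left(-9 + 9\right) 4\right)} = \frac{-7082 - 161515}{636020864 - \left(143 + 126 \left(-9 + 9\right) 4\right)} = - \frac{168597}{636020864 - \left(143 + 126 \cdot 0 \cdot 4\right)} = - \frac{168597}{636020864 - 143} = - \frac{168597}{636020721} = \left(-168597\right) \frac{1}{636020721} = - \frac{18733}{70668969}$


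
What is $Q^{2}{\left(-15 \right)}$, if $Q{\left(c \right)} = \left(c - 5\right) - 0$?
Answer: $400$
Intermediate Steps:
$Q{\left(c \right)} = -5 + c$ ($Q{\left(c \right)} = \left(-5 + c\right) + 0 = -5 + c$)
$Q^{2}{\left(-15 \right)} = \left(-5 - 15\right)^{2} = \left(-20\right)^{2} = 400$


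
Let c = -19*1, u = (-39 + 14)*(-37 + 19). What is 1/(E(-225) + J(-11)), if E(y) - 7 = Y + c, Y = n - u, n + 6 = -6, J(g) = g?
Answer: -1/485 ≈ -0.0020619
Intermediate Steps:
u = 450 (u = -25*(-18) = 450)
n = -12 (n = -6 - 6 = -12)
c = -19
Y = -462 (Y = -12 - 1*450 = -12 - 450 = -462)
E(y) = -474 (E(y) = 7 + (-462 - 19) = 7 - 481 = -474)
1/(E(-225) + J(-11)) = 1/(-474 - 11) = 1/(-485) = -1/485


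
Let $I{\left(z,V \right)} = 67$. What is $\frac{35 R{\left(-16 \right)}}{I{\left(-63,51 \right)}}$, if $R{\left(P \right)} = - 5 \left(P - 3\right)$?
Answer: $\frac{3325}{67} \approx 49.627$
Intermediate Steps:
$R{\left(P \right)} = 15 - 5 P$ ($R{\left(P \right)} = - 5 \left(P - 3\right) = - 5 \left(-3 + P\right) = 15 - 5 P$)
$\frac{35 R{\left(-16 \right)}}{I{\left(-63,51 \right)}} = \frac{35 \left(15 - -80\right)}{67} = 35 \left(15 + 80\right) \frac{1}{67} = 35 \cdot 95 \cdot \frac{1}{67} = 3325 \cdot \frac{1}{67} = \frac{3325}{67}$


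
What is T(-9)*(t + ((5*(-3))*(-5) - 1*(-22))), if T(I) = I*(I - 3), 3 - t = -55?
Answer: 16740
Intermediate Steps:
t = 58 (t = 3 - 1*(-55) = 3 + 55 = 58)
T(I) = I*(-3 + I)
T(-9)*(t + ((5*(-3))*(-5) - 1*(-22))) = (-9*(-3 - 9))*(58 + ((5*(-3))*(-5) - 1*(-22))) = (-9*(-12))*(58 + (-15*(-5) + 22)) = 108*(58 + (75 + 22)) = 108*(58 + 97) = 108*155 = 16740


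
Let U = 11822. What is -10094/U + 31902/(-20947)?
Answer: -294292231/123817717 ≈ -2.3768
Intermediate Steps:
-10094/U + 31902/(-20947) = -10094/11822 + 31902/(-20947) = -10094*1/11822 + 31902*(-1/20947) = -5047/5911 - 31902/20947 = -294292231/123817717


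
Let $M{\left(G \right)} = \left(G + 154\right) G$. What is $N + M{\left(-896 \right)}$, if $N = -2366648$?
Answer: $-1701816$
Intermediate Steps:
$M{\left(G \right)} = G \left(154 + G\right)$ ($M{\left(G \right)} = \left(154 + G\right) G = G \left(154 + G\right)$)
$N + M{\left(-896 \right)} = -2366648 - 896 \left(154 - 896\right) = -2366648 - -664832 = -2366648 + 664832 = -1701816$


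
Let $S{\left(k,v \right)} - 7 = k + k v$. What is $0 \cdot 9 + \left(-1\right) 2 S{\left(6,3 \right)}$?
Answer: $-62$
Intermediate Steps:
$S{\left(k,v \right)} = 7 + k + k v$ ($S{\left(k,v \right)} = 7 + \left(k + k v\right) = 7 + k + k v$)
$0 \cdot 9 + \left(-1\right) 2 S{\left(6,3 \right)} = 0 \cdot 9 + \left(-1\right) 2 \left(7 + 6 + 6 \cdot 3\right) = 0 - 2 \left(7 + 6 + 18\right) = 0 - 62 = -62$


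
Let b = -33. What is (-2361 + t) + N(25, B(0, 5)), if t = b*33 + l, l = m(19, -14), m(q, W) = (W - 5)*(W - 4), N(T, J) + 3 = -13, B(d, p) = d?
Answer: -3124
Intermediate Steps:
N(T, J) = -16 (N(T, J) = -3 - 13 = -16)
m(q, W) = (-5 + W)*(-4 + W)
l = 342 (l = 20 + (-14)² - 9*(-14) = 20 + 196 + 126 = 342)
t = -747 (t = -33*33 + 342 = -1089 + 342 = -747)
(-2361 + t) + N(25, B(0, 5)) = (-2361 - 747) - 16 = -3108 - 16 = -3124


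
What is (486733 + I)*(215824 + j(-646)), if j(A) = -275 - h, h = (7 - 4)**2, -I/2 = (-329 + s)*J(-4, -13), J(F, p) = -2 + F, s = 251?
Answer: 104708685380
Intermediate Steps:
I = -936 (I = -2*(-329 + 251)*(-2 - 4) = -(-156)*(-6) = -2*468 = -936)
h = 9 (h = 3**2 = 9)
j(A) = -284 (j(A) = -275 - 1*9 = -275 - 9 = -284)
(486733 + I)*(215824 + j(-646)) = (486733 - 936)*(215824 - 284) = 485797*215540 = 104708685380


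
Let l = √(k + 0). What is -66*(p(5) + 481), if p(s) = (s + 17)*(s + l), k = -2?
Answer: -39006 - 1452*I*√2 ≈ -39006.0 - 2053.4*I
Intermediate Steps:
l = I*√2 (l = √(-2 + 0) = √(-2) = I*√2 ≈ 1.4142*I)
p(s) = (17 + s)*(s + I*√2) (p(s) = (s + 17)*(s + I*√2) = (17 + s)*(s + I*√2))
-66*(p(5) + 481) = -66*((5² + 17*5 + 17*I*√2 + I*5*√2) + 481) = -66*((25 + 85 + 17*I*√2 + 5*I*√2) + 481) = -66*((110 + 22*I*√2) + 481) = -66*(591 + 22*I*√2) = -39006 - 1452*I*√2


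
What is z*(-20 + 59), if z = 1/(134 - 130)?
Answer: 39/4 ≈ 9.7500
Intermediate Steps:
z = ¼ (z = 1/4 = ¼ ≈ 0.25000)
z*(-20 + 59) = (-20 + 59)/4 = (¼)*39 = 39/4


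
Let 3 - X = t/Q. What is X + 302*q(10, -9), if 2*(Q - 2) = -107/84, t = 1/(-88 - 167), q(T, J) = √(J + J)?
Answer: 58451/19465 + 906*I*√2 ≈ 3.0029 + 1281.3*I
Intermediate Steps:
q(T, J) = √2*√J (q(T, J) = √(2*J) = √2*√J)
t = -1/255 (t = 1/(-255) = -1/255 ≈ -0.0039216)
Q = 229/168 (Q = 2 + (-107/84)/2 = 2 + (-107*1/84)/2 = 2 + (½)*(-107/84) = 2 - 107/168 = 229/168 ≈ 1.3631)
X = 58451/19465 (X = 3 - (-1)/(255*229/168) = 3 - (-1)*168/(255*229) = 3 - 1*(-56/19465) = 3 + 56/19465 = 58451/19465 ≈ 3.0029)
X + 302*q(10, -9) = 58451/19465 + 302*(√2*√(-9)) = 58451/19465 + 302*(√2*(3*I)) = 58451/19465 + 302*(3*I*√2) = 58451/19465 + 906*I*√2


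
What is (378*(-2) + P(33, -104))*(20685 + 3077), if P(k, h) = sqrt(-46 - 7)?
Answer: -17964072 + 23762*I*sqrt(53) ≈ -1.7964e+7 + 1.7299e+5*I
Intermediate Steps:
P(k, h) = I*sqrt(53) (P(k, h) = sqrt(-53) = I*sqrt(53))
(378*(-2) + P(33, -104))*(20685 + 3077) = (378*(-2) + I*sqrt(53))*(20685 + 3077) = (-756 + I*sqrt(53))*23762 = -17964072 + 23762*I*sqrt(53)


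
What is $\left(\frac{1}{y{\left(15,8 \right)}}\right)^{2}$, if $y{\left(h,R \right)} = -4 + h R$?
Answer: $\frac{1}{13456} \approx 7.4316 \cdot 10^{-5}$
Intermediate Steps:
$y{\left(h,R \right)} = -4 + R h$
$\left(\frac{1}{y{\left(15,8 \right)}}\right)^{2} = \left(\frac{1}{-4 + 8 \cdot 15}\right)^{2} = \left(\frac{1}{-4 + 120}\right)^{2} = \left(\frac{1}{116}\right)^{2} = \frac{1}{13456}$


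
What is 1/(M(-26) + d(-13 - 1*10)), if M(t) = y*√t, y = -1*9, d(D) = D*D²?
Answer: I/(-12167*I + 9*√26) ≈ -8.2188e-5 + 3.1e-7*I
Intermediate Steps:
d(D) = D³
y = -9
M(t) = -9*√t
1/(M(-26) + d(-13 - 1*10)) = 1/(-9*I*√26 + (-13 - 1*10)³) = 1/(-9*I*√26 + (-13 - 10)³) = 1/(-9*I*√26 + (-23)³) = 1/(-9*I*√26 - 12167) = 1/(-12167 - 9*I*√26)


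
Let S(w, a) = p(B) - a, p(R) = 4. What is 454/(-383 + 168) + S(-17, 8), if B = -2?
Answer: -1314/215 ≈ -6.1116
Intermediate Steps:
S(w, a) = 4 - a
454/(-383 + 168) + S(-17, 8) = 454/(-383 + 168) + (4 - 1*8) = 454/(-215) + (4 - 8) = 454*(-1/215) - 4 = -454/215 - 4 = -1314/215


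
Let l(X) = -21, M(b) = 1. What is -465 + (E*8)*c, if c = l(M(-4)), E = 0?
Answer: -465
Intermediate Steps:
c = -21
-465 + (E*8)*c = -465 + (0*8)*(-21) = -465 + 0*(-21) = -465 + 0 = -465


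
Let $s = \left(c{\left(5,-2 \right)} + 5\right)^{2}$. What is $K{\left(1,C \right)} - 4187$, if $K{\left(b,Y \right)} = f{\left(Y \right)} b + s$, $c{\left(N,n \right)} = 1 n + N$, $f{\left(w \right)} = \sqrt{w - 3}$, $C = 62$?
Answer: $-4123 + \sqrt{59} \approx -4115.3$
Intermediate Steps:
$f{\left(w \right)} = \sqrt{-3 + w}$
$c{\left(N,n \right)} = N + n$ ($c{\left(N,n \right)} = n + N = N + n$)
$s = 64$ ($s = \left(\left(5 - 2\right) + 5\right)^{2} = \left(3 + 5\right)^{2} = 8^{2} = 64$)
$K{\left(b,Y \right)} = 64 + b \sqrt{-3 + Y}$ ($K{\left(b,Y \right)} = \sqrt{-3 + Y} b + 64 = b \sqrt{-3 + Y} + 64 = 64 + b \sqrt{-3 + Y}$)
$K{\left(1,C \right)} - 4187 = \left(64 + 1 \sqrt{-3 + 62}\right) - 4187 = \left(64 + 1 \sqrt{59}\right) - 4187 = \left(64 + \sqrt{59}\right) - 4187 = -4123 + \sqrt{59}$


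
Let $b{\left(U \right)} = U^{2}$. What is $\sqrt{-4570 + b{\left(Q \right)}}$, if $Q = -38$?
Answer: $i \sqrt{3126} \approx 55.911 i$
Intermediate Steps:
$\sqrt{-4570 + b{\left(Q \right)}} = \sqrt{-4570 + \left(-38\right)^{2}} = \sqrt{-4570 + 1444} = \sqrt{-3126} = i \sqrt{3126}$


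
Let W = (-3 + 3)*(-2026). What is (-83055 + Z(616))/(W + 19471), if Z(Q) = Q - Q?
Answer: -83055/19471 ≈ -4.2656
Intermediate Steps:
W = 0 (W = 0*(-2026) = 0)
Z(Q) = 0
(-83055 + Z(616))/(W + 19471) = (-83055 + 0)/(0 + 19471) = -83055/19471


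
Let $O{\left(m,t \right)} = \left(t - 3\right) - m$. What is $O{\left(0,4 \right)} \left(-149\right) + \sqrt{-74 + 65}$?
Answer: $-149 + 3 i \approx -149.0 + 3.0 i$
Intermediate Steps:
$O{\left(m,t \right)} = -3 + t - m$ ($O{\left(m,t \right)} = \left(t - 3\right) - m = \left(-3 + t\right) - m = -3 + t - m$)
$O{\left(0,4 \right)} \left(-149\right) + \sqrt{-74 + 65} = \left(-3 + 4 - 0\right) \left(-149\right) + \sqrt{-74 + 65} = \left(-3 + 4 + 0\right) \left(-149\right) + \sqrt{-9} = 1 \left(-149\right) + 3 i = -149 + 3 i$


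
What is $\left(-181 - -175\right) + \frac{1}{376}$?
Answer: $- \frac{2255}{376} \approx -5.9973$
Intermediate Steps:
$\left(-181 - -175\right) + \frac{1}{376} = \left(-181 + 175\right) + \frac{1}{376} = -6 + \frac{1}{376} = - \frac{2255}{376}$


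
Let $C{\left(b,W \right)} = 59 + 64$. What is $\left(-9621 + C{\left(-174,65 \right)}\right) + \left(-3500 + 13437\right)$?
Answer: $439$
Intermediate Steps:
$C{\left(b,W \right)} = 123$
$\left(-9621 + C{\left(-174,65 \right)}\right) + \left(-3500 + 13437\right) = \left(-9621 + 123\right) + \left(-3500 + 13437\right) = -9498 + 9937 = 439$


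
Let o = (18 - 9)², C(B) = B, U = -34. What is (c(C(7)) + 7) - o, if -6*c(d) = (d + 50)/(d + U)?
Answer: -3977/54 ≈ -73.648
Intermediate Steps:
c(d) = -(50 + d)/(6*(-34 + d)) (c(d) = -(d + 50)/(6*(d - 34)) = -(50 + d)/(6*(-34 + d)))
o = 81 (o = 9² = 81)
(c(C(7)) + 7) - o = ((-50 - 1*7)/(6*(-34 + 7)) + 7) - 1*81 = ((⅙)*(-50 - 7)/(-27) + 7) - 81 = ((⅙)*(-1/27)*(-57) + 7) - 81 = (19/54 + 7) - 81 = 397/54 - 81 = -3977/54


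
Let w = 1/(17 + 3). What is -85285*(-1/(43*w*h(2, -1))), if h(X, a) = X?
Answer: 852850/43 ≈ 19834.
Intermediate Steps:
w = 1/20 ≈ 0.050000
-85285*(-1/(43*w*h(2, -1))) = -85285/(((1/20)*(-43))*2) = -85285/((-43/20*2)) = -85285/(-43/10) = -85285*(-10/43) = 852850/43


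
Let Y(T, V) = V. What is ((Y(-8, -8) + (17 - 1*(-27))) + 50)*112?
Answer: 9632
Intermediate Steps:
((Y(-8, -8) + (17 - 1*(-27))) + 50)*112 = ((-8 + (17 - 1*(-27))) + 50)*112 = ((-8 + (17 + 27)) + 50)*112 = ((-8 + 44) + 50)*112 = (36 + 50)*112 = 86*112 = 9632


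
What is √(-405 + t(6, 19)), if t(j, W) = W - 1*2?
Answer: 2*I*√97 ≈ 19.698*I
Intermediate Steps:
t(j, W) = -2 + W (t(j, W) = W - 2 = -2 + W)
√(-405 + t(6, 19)) = √(-405 + (-2 + 19)) = √(-405 + 17) = √(-388) = 2*I*√97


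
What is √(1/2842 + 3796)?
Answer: √625717514/406 ≈ 61.612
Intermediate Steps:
√(1/2842 + 3796) = √(10788233/2842) = √625717514/406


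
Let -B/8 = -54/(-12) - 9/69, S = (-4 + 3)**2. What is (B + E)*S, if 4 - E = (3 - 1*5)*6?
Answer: -436/23 ≈ -18.957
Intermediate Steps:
E = 16 (E = 4 - (3 - 1*5)*6 = 4 - (3 - 5)*6 = 4 - (-2)*6 = 4 - 1*(-12) = 4 + 12 = 16)
S = 1 (S = (-1)**2 = 1)
B = -804/23 (B = -8*(-54/(-12) - 9/69) = -8*(-54*(-1/12) - 9*1/69) = -8*(9/2 - 3/23) = -8*201/46 = -804/23 ≈ -34.957)
(B + E)*S = (-804/23 + 16)*1 = -436/23*1 = -436/23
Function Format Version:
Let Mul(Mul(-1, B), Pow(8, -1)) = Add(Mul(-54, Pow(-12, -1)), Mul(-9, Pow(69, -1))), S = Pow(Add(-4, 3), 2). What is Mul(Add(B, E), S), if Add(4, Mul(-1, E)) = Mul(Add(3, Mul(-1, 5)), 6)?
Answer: Rational(-436, 23) ≈ -18.957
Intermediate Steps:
E = 16 (E = Add(4, Mul(-1, Mul(Add(3, Mul(-1, 5)), 6))) = Add(4, Mul(-1, Mul(Add(3, -5), 6))) = Add(4, Mul(-1, Mul(-2, 6))) = Add(4, Mul(-1, -12)) = Add(4, 12) = 16)
S = 1 (S = Pow(-1, 2) = 1)
B = Rational(-804, 23) (B = Mul(-8, Add(Mul(-54, Pow(-12, -1)), Mul(-9, Pow(69, -1)))) = Mul(-8, Add(Mul(-54, Rational(-1, 12)), Mul(-9, Rational(1, 69)))) = Mul(-8, Add(Rational(9, 2), Rational(-3, 23))) = Mul(-8, Rational(201, 46)) = Rational(-804, 23) ≈ -34.957)
Mul(Add(B, E), S) = Mul(Add(Rational(-804, 23), 16), 1) = Mul(Rational(-436, 23), 1) = Rational(-436, 23)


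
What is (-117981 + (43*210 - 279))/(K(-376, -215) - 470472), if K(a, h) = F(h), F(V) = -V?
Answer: 109230/470257 ≈ 0.23228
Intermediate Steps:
K(a, h) = -h
(-117981 + (43*210 - 279))/(K(-376, -215) - 470472) = (-117981 + (43*210 - 279))/(-1*(-215) - 470472) = (-117981 + (9030 - 279))/(215 - 470472) = (-117981 + 8751)/(-470257) = -109230*(-1/470257) = 109230/470257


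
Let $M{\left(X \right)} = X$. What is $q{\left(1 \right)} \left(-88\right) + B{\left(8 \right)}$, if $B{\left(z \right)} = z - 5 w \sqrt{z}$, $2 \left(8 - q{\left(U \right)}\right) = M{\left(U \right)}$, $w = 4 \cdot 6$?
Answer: $-652 - 240 \sqrt{2} \approx -991.41$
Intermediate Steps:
$w = 24$
$q{\left(U \right)} = 8 - \frac{U}{2}$
$B{\left(z \right)} = z - 120 \sqrt{z}$ ($B{\left(z \right)} = z - 5 \cdot 24 \sqrt{z} = z - 120 \sqrt{z}$)
$q{\left(1 \right)} \left(-88\right) + B{\left(8 \right)} = \left(8 - \frac{1}{2}\right) \left(-88\right) + \left(8 - 120 \sqrt{8}\right) = \left(8 - \frac{1}{2}\right) \left(-88\right) + \left(8 - 120 \cdot 2 \sqrt{2}\right) = \frac{15}{2} \left(-88\right) + \left(8 - 240 \sqrt{2}\right) = -660 + \left(8 - 240 \sqrt{2}\right) = -652 - 240 \sqrt{2}$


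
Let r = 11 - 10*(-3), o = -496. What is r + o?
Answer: -455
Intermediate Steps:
r = 41 (r = 11 + 30 = 41)
r + o = 41 - 496 = -455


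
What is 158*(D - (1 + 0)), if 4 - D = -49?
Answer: 8216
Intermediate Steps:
D = 53 (D = 4 - 1*(-49) = 4 + 49 = 53)
158*(D - (1 + 0)) = 158*(53 - (1 + 0)) = 158*(53 - 1*1) = 158*(53 - 1) = 158*52 = 8216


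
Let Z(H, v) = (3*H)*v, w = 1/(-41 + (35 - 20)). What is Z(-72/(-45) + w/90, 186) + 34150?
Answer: 4555533/130 ≈ 35043.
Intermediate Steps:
w = -1/26 (w = 1/(-41 + 15) = 1/(-26) = -1/26 ≈ -0.038462)
Z(H, v) = 3*H*v
Z(-72/(-45) + w/90, 186) + 34150 = 3*(-72/(-45) - 1/26/90)*186 + 34150 = 3*(-72*(-1/45) - 1/26*1/90)*186 + 34150 = 3*(8/5 - 1/2340)*186 + 34150 = 3*(3743/2340)*186 + 34150 = 116033/130 + 34150 = 4555533/130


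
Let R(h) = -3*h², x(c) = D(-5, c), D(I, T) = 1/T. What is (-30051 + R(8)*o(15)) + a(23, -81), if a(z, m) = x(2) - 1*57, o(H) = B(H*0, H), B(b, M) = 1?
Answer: -60599/2 ≈ -30300.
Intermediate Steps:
x(c) = 1/c
o(H) = 1
a(z, m) = -113/2 (a(z, m) = 1/2 - 1*57 = ½ - 57 = -113/2)
(-30051 + R(8)*o(15)) + a(23, -81) = (-30051 - 3*8²*1) - 113/2 = (-30051 - 3*64*1) - 113/2 = (-30051 - 192*1) - 113/2 = (-30051 - 192) - 113/2 = -30243 - 113/2 = -60599/2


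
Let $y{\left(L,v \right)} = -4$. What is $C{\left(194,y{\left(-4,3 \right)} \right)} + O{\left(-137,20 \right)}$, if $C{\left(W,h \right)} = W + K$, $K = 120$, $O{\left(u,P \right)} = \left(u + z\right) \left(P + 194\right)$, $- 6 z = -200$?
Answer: $- \frac{65612}{3} \approx -21871.0$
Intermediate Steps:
$z = \frac{100}{3}$ ($z = \left(- \frac{1}{6}\right) \left(-200\right) = \frac{100}{3} \approx 33.333$)
$O{\left(u,P \right)} = \left(194 + P\right) \left(\frac{100}{3} + u\right)$ ($O{\left(u,P \right)} = \left(u + \frac{100}{3}\right) \left(P + 194\right) = \left(\frac{100}{3} + u\right) \left(194 + P\right) = \left(194 + P\right) \left(\frac{100}{3} + u\right)$)
$C{\left(W,h \right)} = 120 + W$ ($C{\left(W,h \right)} = W + 120 = 120 + W$)
$C{\left(194,y{\left(-4,3 \right)} \right)} + O{\left(-137,20 \right)} = \left(120 + 194\right) + \left(\frac{19400}{3} + 194 \left(-137\right) + \frac{100}{3} \cdot 20 + 20 \left(-137\right)\right) = 314 + \left(\frac{19400}{3} - 26578 + \frac{2000}{3} - 2740\right) = 314 - \frac{66554}{3} = - \frac{65612}{3}$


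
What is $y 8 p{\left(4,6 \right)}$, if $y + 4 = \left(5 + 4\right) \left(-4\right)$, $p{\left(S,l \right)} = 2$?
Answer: $-640$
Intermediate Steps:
$y = -40$ ($y = -4 + \left(5 + 4\right) \left(-4\right) = -4 + 9 \left(-4\right) = -4 - 36 = -40$)
$y 8 p{\left(4,6 \right)} = \left(-40\right) 8 \cdot 2 = \left(-320\right) 2 = -640$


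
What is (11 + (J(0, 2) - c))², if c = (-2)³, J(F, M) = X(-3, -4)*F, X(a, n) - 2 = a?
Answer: 361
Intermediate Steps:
X(a, n) = 2 + a
J(F, M) = -F (J(F, M) = (2 - 3)*F = -F)
c = -8
(11 + (J(0, 2) - c))² = (11 + (-1*0 - 1*(-8)))² = (11 + (0 + 8))² = (11 + 8)² = 19² = 361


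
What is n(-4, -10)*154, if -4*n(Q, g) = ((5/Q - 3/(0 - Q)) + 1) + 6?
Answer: -385/2 ≈ -192.50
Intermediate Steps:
n(Q, g) = -7/4 - 2/Q (n(Q, g) = -(((5/Q - 3/(0 - Q)) + 1) + 6)/4 = -(((5/Q - 3*(-1/Q)) + 1) + 6)/4 = -(((5/Q - (-3)/Q) + 1) + 6)/4 = -(((5/Q + 3/Q) + 1) + 6)/4 = -((8/Q + 1) + 6)/4 = -((1 + 8/Q) + 6)/4 = -(7 + 8/Q)/4 = -7/4 - 2/Q)
n(-4, -10)*154 = (-7/4 - 2/(-4))*154 = (-7/4 - 2*(-1/4))*154 = (-7/4 + 1/2)*154 = -5/4*154 = -385/2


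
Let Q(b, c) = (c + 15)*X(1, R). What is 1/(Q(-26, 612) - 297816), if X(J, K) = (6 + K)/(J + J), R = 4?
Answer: -1/294681 ≈ -3.3935e-6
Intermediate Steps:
X(J, K) = (6 + K)/(2*J) (X(J, K) = (6 + K)/((2*J)) = (6 + K)*(1/(2*J)) = (6 + K)/(2*J))
Q(b, c) = 75 + 5*c (Q(b, c) = (c + 15)*((½)*(6 + 4)/1) = (15 + c)*((½)*1*10) = (15 + c)*5 = 75 + 5*c)
1/(Q(-26, 612) - 297816) = 1/((75 + 5*612) - 297816) = 1/((75 + 3060) - 297816) = 1/(3135 - 297816) = 1/(-294681) = -1/294681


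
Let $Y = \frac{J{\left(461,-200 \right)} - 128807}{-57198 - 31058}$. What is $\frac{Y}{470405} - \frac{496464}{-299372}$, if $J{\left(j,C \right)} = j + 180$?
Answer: $\frac{2576408676017409}{1553593377001120} \approx 1.6584$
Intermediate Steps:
$J{\left(j,C \right)} = 180 + j$
$Y = \frac{64083}{44128}$ ($Y = \frac{\left(180 + 461\right) - 128807}{-57198 - 31058} = \frac{641 - 128807}{-88256} = \left(641 - 128807\right) \left(- \frac{1}{88256}\right) = \left(-128166\right) \left(- \frac{1}{88256}\right) = \frac{64083}{44128} \approx 1.4522$)
$\frac{Y}{470405} - \frac{496464}{-299372} = \frac{64083}{44128 \cdot 470405} - \frac{496464}{-299372} = \frac{64083}{44128} \cdot \frac{1}{470405} - - \frac{124116}{74843} = \frac{64083}{20758031840} + \frac{124116}{74843} = \frac{2576408676017409}{1553593377001120}$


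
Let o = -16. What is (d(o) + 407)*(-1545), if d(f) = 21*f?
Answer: -109695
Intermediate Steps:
(d(o) + 407)*(-1545) = (21*(-16) + 407)*(-1545) = (-336 + 407)*(-1545) = 71*(-1545) = -109695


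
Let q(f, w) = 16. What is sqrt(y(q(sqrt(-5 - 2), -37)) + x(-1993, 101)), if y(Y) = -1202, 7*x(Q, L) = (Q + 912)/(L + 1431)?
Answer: I*sqrt(34561653049)/5362 ≈ 34.671*I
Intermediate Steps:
x(Q, L) = (912 + Q)/(7*(1431 + L)) (x(Q, L) = ((Q + 912)/(L + 1431))/7 = ((912 + Q)/(1431 + L))/7 = (912 + Q)/(7*(1431 + L)))
sqrt(y(q(sqrt(-5 - 2), -37)) + x(-1993, 101)) = sqrt(-1202 + (912 - 1993)/(7*(1431 + 101))) = sqrt(-1202 + (1/7)*(-1081)/1532) = sqrt(-1202 + (1/7)*(1/1532)*(-1081)) = sqrt(-1202 - 1081/10724) = sqrt(-12891329/10724) = I*sqrt(34561653049)/5362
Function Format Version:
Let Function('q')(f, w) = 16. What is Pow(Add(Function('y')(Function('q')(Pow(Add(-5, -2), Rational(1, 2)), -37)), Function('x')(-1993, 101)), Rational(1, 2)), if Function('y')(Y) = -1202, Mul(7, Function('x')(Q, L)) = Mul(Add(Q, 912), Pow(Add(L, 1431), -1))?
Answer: Mul(Rational(1, 5362), I, Pow(34561653049, Rational(1, 2))) ≈ Mul(34.671, I)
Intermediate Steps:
Function('x')(Q, L) = Mul(Rational(1, 7), Pow(Add(1431, L), -1), Add(912, Q)) (Function('x')(Q, L) = Mul(Rational(1, 7), Mul(Add(Q, 912), Pow(Add(L, 1431), -1))) = Mul(Rational(1, 7), Mul(Add(912, Q), Pow(Add(1431, L), -1))) = Mul(Rational(1, 7), Mul(Pow(Add(1431, L), -1), Add(912, Q))) = Mul(Rational(1, 7), Pow(Add(1431, L), -1), Add(912, Q)))
Pow(Add(Function('y')(Function('q')(Pow(Add(-5, -2), Rational(1, 2)), -37)), Function('x')(-1993, 101)), Rational(1, 2)) = Pow(Add(-1202, Mul(Rational(1, 7), Pow(Add(1431, 101), -1), Add(912, -1993))), Rational(1, 2)) = Pow(Add(-1202, Mul(Rational(1, 7), Pow(1532, -1), -1081)), Rational(1, 2)) = Pow(Add(-1202, Mul(Rational(1, 7), Rational(1, 1532), -1081)), Rational(1, 2)) = Pow(Add(-1202, Rational(-1081, 10724)), Rational(1, 2)) = Pow(Rational(-12891329, 10724), Rational(1, 2)) = Mul(Rational(1, 5362), I, Pow(34561653049, Rational(1, 2)))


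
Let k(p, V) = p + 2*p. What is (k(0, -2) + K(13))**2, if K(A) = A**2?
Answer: 28561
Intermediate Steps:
k(p, V) = 3*p
(k(0, -2) + K(13))**2 = (3*0 + 13**2)**2 = (0 + 169)**2 = 169**2 = 28561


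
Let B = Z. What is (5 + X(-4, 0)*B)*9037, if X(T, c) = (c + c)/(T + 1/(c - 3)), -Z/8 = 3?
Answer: 45185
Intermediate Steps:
Z = -24 (Z = -8*3 = -24)
B = -24
X(T, c) = 2*c/(T + 1/(-3 + c)) (X(T, c) = (2*c)/(T + 1/(-3 + c)) = 2*c/(T + 1/(-3 + c)))
(5 + X(-4, 0)*B)*9037 = (5 + (2*0*(-3 + 0)/(1 - 3*(-4) - 4*0))*(-24))*9037 = (5 + (2*0*(-3)/(1 + 12 + 0))*(-24))*9037 = (5 + (2*0*(-3)/13)*(-24))*9037 = (5 + (2*0*(1/13)*(-3))*(-24))*9037 = (5 + 0*(-24))*9037 = (5 + 0)*9037 = 5*9037 = 45185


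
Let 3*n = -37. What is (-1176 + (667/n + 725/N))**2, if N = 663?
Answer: 908919631110436/601769961 ≈ 1.5104e+6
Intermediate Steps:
n = -37/3 (n = (1/3)*(-37) = -37/3 ≈ -12.333)
(-1176 + (667/n + 725/N))**2 = (-1176 + (667/(-37/3) + 725/663))**2 = (-1176 + (667*(-3/37) + 725*(1/663)))**2 = (-1176 + (-2001/37 + 725/663))**2 = (-1176 - 1299838/24531)**2 = (-30148294/24531)**2 = 908919631110436/601769961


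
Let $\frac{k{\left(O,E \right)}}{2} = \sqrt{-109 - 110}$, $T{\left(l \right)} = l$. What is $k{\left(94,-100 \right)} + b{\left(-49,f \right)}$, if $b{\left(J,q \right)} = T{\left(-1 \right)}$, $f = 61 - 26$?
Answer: $-1 + 2 i \sqrt{219} \approx -1.0 + 29.597 i$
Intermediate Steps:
$f = 35$
$k{\left(O,E \right)} = 2 i \sqrt{219}$ ($k{\left(O,E \right)} = 2 \sqrt{-109 - 110} = 2 \sqrt{-219} = 2 i \sqrt{219}$)
$b{\left(J,q \right)} = -1$
$k{\left(94,-100 \right)} + b{\left(-49,f \right)} = 2 i \sqrt{219} - 1 = -1 + 2 i \sqrt{219}$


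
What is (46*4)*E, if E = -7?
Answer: -1288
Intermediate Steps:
(46*4)*E = (46*4)*(-7) = 184*(-7) = -1288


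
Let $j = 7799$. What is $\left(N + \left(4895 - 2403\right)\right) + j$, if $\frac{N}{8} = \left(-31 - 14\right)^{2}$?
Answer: $26491$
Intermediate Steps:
$N = 16200$ ($N = 8 \left(-31 - 14\right)^{2} = 8 \left(-45\right)^{2} = 8 \cdot 2025 = 16200$)
$\left(N + \left(4895 - 2403\right)\right) + j = \left(16200 + \left(4895 - 2403\right)\right) + 7799 = \left(16200 + 2492\right) + 7799 = 18692 + 7799 = 26491$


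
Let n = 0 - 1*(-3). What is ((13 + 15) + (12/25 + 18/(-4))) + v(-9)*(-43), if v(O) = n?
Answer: -5251/50 ≈ -105.02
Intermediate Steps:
n = 3 (n = 0 + 3 = 3)
v(O) = 3
((13 + 15) + (12/25 + 18/(-4))) + v(-9)*(-43) = ((13 + 15) + (12/25 + 18/(-4))) + 3*(-43) = (28 + (12*(1/25) + 18*(-1/4))) - 129 = (28 + (12/25 - 9/2)) - 129 = (28 - 201/50) - 129 = 1199/50 - 129 = -5251/50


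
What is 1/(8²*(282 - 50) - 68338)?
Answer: -1/53490 ≈ -1.8695e-5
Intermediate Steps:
1/(8²*(282 - 50) - 68338) = 1/(64*232 - 68338) = 1/(14848 - 68338) = 1/(-53490) = -1/53490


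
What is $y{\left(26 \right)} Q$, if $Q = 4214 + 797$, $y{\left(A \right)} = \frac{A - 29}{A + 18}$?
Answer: $- \frac{15033}{44} \approx -341.66$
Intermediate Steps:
$y{\left(A \right)} = \frac{-29 + A}{18 + A}$
$Q = 5011$
$y{\left(26 \right)} Q = \frac{-29 + 26}{18 + 26} \cdot 5011 = \frac{1}{44} \left(-3\right) 5011 = \left(- \frac{3}{44}\right) 5011 = - \frac{15033}{44}$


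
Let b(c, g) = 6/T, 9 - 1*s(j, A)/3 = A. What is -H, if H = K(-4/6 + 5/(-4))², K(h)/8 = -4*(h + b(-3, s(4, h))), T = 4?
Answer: -1600/9 ≈ -177.78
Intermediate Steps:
s(j, A) = 27 - 3*A
b(c, g) = 3/2 (b(c, g) = 6/4 = 6*(¼) = 3/2)
K(h) = -48 - 32*h (K(h) = 8*(-4*(h + 3/2)) = 8*(-4*(3/2 + h)) = 8*(-6 - 4*h) = -48 - 32*h)
H = 1600/9 (H = (-48 - 32*(-4/6 + 5/(-4)))² = (-48 - 32*(-4*⅙ + 5*(-¼)))² = (-48 - 32*(-⅔ - 5/4))² = (-48 - 32*(-23/12))² = (-48 + 184/3)² = (40/3)² = 1600/9 ≈ 177.78)
-H = -1*1600/9 = -1600/9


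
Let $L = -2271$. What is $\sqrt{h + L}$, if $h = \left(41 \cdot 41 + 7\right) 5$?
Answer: $\sqrt{6169} \approx 78.543$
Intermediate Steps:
$h = 8440$ ($h = \left(1681 + 7\right) 5 = 1688 \cdot 5 = 8440$)
$\sqrt{h + L} = \sqrt{8440 - 2271} = \sqrt{6169}$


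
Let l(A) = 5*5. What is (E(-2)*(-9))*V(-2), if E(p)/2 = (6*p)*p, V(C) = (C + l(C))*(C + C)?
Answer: 39744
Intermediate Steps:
l(A) = 25
V(C) = 2*C*(25 + C) (V(C) = (C + 25)*(C + C) = (25 + C)*(2*C) = 2*C*(25 + C))
E(p) = 12*p**2 (E(p) = 2*((6*p)*p) = 2*(6*p**2) = 12*p**2)
(E(-2)*(-9))*V(-2) = ((12*(-2)**2)*(-9))*(2*(-2)*(25 - 2)) = ((12*4)*(-9))*(2*(-2)*23) = (48*(-9))*(-92) = -432*(-92) = 39744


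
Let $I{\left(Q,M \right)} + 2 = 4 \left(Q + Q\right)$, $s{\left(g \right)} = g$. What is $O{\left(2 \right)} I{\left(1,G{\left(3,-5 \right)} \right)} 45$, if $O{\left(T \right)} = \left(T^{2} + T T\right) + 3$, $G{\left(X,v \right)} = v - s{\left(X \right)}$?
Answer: $2970$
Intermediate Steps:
$G{\left(X,v \right)} = v - X$
$I{\left(Q,M \right)} = -2 + 8 Q$ ($I{\left(Q,M \right)} = -2 + 4 \left(Q + Q\right) = -2 + 4 \cdot 2 Q = -2 + 8 Q$)
$O{\left(T \right)} = 3 + 2 T^{2}$ ($O{\left(T \right)} = \left(T^{2} + T^{2}\right) + 3 = 2 T^{2} + 3 = 3 + 2 T^{2}$)
$O{\left(2 \right)} I{\left(1,G{\left(3,-5 \right)} \right)} 45 = \left(3 + 2 \cdot 2^{2}\right) \left(-2 + 8 \cdot 1\right) 45 = \left(3 + 2 \cdot 4\right) \left(-2 + 8\right) 45 = \left(3 + 8\right) 6 \cdot 45 = 11 \cdot 6 \cdot 45 = 66 \cdot 45 = 2970$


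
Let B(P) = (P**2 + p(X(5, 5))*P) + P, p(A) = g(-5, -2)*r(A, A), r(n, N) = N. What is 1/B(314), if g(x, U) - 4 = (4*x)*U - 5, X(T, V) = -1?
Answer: 1/86664 ≈ 1.1539e-5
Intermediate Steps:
g(x, U) = -1 + 4*U*x (g(x, U) = 4 + ((4*x)*U - 5) = 4 + (4*U*x - 5) = 4 + (-5 + 4*U*x) = -1 + 4*U*x)
p(A) = 39*A (p(A) = (-1 + 4*(-2)*(-5))*A = (-1 + 40)*A = 39*A)
B(P) = P**2 - 38*P (B(P) = (P**2 + (39*(-1))*P) + P = (P**2 - 39*P) + P = P**2 - 38*P)
1/B(314) = 1/(314*(-38 + 314)) = 1/(314*276) = 1/86664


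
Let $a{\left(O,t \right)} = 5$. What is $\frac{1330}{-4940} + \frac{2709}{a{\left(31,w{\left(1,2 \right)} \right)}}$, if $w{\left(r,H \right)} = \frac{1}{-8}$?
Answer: $\frac{70399}{130} \approx 541.53$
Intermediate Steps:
$w{\left(r,H \right)} = - \frac{1}{8}$
$\frac{1330}{-4940} + \frac{2709}{a{\left(31,w{\left(1,2 \right)} \right)}} = \frac{1330}{-4940} + \frac{2709}{5} = 1330 \left(- \frac{1}{4940}\right) + 2709 \cdot \frac{1}{5} = - \frac{7}{26} + \frac{2709}{5} = \frac{70399}{130}$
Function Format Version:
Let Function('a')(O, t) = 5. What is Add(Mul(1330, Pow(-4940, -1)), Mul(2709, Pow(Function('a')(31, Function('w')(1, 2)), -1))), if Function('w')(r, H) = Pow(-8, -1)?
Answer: Rational(70399, 130) ≈ 541.53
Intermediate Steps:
Function('w')(r, H) = Rational(-1, 8)
Add(Mul(1330, Pow(-4940, -1)), Mul(2709, Pow(Function('a')(31, Function('w')(1, 2)), -1))) = Add(Mul(1330, Pow(-4940, -1)), Mul(2709, Pow(5, -1))) = Add(Mul(1330, Rational(-1, 4940)), Mul(2709, Rational(1, 5))) = Add(Rational(-7, 26), Rational(2709, 5)) = Rational(70399, 130)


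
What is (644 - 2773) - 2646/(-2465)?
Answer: -5245339/2465 ≈ -2127.9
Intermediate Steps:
(644 - 2773) - 2646/(-2465) = -2129 - 2646*(-1/2465) = -2129 + 2646/2465 = -5245339/2465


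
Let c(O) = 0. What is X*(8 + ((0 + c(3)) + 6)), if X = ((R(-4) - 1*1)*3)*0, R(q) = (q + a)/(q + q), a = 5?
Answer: 0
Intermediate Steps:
R(q) = (5 + q)/(2*q) (R(q) = (q + 5)/(q + q) = (5 + q)/((2*q)) = (5 + q)*(1/(2*q)) = (5 + q)/(2*q))
X = 0 (X = (((½)*(5 - 4)/(-4) - 1*1)*3)*0 = (((½)*(-¼)*1 - 1)*3)*0 = ((-⅛ - 1)*3)*0 = -9/8*3*0 = -27/8*0 = 0)
X*(8 + ((0 + c(3)) + 6)) = 0*(8 + ((0 + 0) + 6)) = 0*(8 + (0 + 6)) = 0*(8 + 6) = 0*14 = 0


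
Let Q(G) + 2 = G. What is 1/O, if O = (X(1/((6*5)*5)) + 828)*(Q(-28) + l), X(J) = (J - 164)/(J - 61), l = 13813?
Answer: 1307/14964342899 ≈ 8.7341e-8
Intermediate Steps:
Q(G) = -2 + G
X(J) = (-164 + J)/(-61 + J)
O = 14964342899/1307 (O = ((-164 + 1/((6*5)*5))/(-61 + 1/((6*5)*5)) + 828)*((-2 - 28) + 13813) = ((-164 + 1/(30*5))/(-61 + 1/(30*5)) + 828)*(-30 + 13813) = ((-164 + 1/150)/(-61 + 1/150) + 828)*13783 = (-24599/150/(-9149/150) + 828)*13783 = (-150/9149*(-24599/150) + 828)*13783 = (24599/9149 + 828)*13783 = (7599971/9149)*13783 = 14964342899/1307 ≈ 1.1449e+7)
1/O = 1/(14964342899/1307) = 1307/14964342899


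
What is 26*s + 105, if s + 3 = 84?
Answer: 2211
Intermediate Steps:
s = 81 (s = -3 + 84 = 81)
26*s + 105 = 26*81 + 105 = 2106 + 105 = 2211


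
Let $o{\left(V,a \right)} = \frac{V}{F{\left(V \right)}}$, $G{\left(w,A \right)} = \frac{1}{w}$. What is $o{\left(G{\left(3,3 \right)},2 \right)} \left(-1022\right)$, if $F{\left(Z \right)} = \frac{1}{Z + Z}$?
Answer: $- \frac{2044}{9} \approx -227.11$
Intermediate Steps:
$F{\left(Z \right)} = \frac{1}{2 Z}$
$o{\left(V,a \right)} = 2 V^{2}$ ($o{\left(V,a \right)} = \frac{V}{\frac{1}{2} \frac{1}{V}} = V 2 V = 2 V^{2}$)
$o{\left(G{\left(3,3 \right)},2 \right)} \left(-1022\right) = 2 \left(\frac{1}{3}\right)^{2} \left(-1022\right) = \frac{2}{9} \left(-1022\right) = - \frac{2044}{9}$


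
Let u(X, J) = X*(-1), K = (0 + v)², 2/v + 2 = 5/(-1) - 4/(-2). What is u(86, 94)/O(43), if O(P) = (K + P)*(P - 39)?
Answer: -1075/2158 ≈ -0.49815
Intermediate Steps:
v = -⅖ (v = 2/(-2 + (5/(-1) - 4/(-2))) = 2/(-2 + (5*(-1) - 4*(-½))) = 2/(-2 + (-5 + 2)) = 2/(-2 - 3) = 2/(-5) = 2*(-⅕) = -⅖ ≈ -0.40000)
K = 4/25 (K = (0 - ⅖)² = (-⅖)² = 4/25 ≈ 0.16000)
u(X, J) = -X
O(P) = (-39 + P)*(4/25 + P) (O(P) = (4/25 + P)*(P - 39) = (4/25 + P)*(-39 + P) = (-39 + P)*(4/25 + P))
u(86, 94)/O(43) = (-1*86)/(-156/25 + 43² - 971/25*43) = -86/(-156/25 + 1849 - 41753/25) = -86/4316/25 = -86*25/4316 = -1075/2158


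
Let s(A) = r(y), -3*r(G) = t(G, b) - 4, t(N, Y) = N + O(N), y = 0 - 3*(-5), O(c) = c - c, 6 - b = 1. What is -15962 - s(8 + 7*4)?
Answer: -47875/3 ≈ -15958.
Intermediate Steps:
b = 5 (b = 6 - 1*1 = 6 - 1 = 5)
O(c) = 0
y = 15 (y = 0 + 15 = 15)
t(N, Y) = N (t(N, Y) = N + 0 = N)
r(G) = 4/3 - G/3 (r(G) = -(G - 4)/3 = -(-4 + G)/3 = 4/3 - G/3)
s(A) = -11/3 (s(A) = 4/3 - ⅓*15 = 4/3 - 5 = -11/3)
-15962 - s(8 + 7*4) = -15962 - 1*(-11/3) = -15962 + 11/3 = -47875/3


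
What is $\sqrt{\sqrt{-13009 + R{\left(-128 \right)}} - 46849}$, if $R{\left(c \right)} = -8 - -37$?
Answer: $\sqrt{-46849 + 2 i \sqrt{3245}} \approx 0.2632 + 216.45 i$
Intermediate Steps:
$R{\left(c \right)} = 29$ ($R{\left(c \right)} = -8 + 37 = 29$)
$\sqrt{\sqrt{-13009 + R{\left(-128 \right)}} - 46849} = \sqrt{\sqrt{-13009 + 29} - 46849} = \sqrt{\sqrt{-12980} - 46849} = \sqrt{2 i \sqrt{3245} - 46849} = \sqrt{-46849 + 2 i \sqrt{3245}}$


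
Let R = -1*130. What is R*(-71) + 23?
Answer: 9253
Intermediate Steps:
R = -130
R*(-71) + 23 = -130*(-71) + 23 = 9230 + 23 = 9253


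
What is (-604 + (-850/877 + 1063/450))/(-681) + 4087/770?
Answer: 64076447114/10347131025 ≈ 6.1927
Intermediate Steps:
(-604 + (-850/877 + 1063/450))/(-681) + 4087/770 = (-604 + (-850*1/877 + 1063*(1/450)))*(-1/681) + 4087*(1/770) = (-604 + (-850/877 + 1063/450))*(-1/681) + 4087/770 = (-604 + 549751/394650)*(-1/681) + 4087/770 = -237818849/394650*(-1/681) + 4087/770 = 237818849/268756650 + 4087/770 = 64076447114/10347131025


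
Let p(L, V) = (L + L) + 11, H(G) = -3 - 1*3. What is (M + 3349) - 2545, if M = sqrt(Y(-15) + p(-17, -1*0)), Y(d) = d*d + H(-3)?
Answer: 818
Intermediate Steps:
H(G) = -6 (H(G) = -3 - 3 = -6)
p(L, V) = 11 + 2*L (p(L, V) = 2*L + 11 = 11 + 2*L)
Y(d) = -6 + d**2 (Y(d) = d*d - 6 = d**2 - 6 = -6 + d**2)
M = 14 (M = sqrt((-6 + (-15)**2) + (11 + 2*(-17))) = sqrt((-6 + 225) + (11 - 34)) = sqrt(219 - 23) = sqrt(196) = 14)
(M + 3349) - 2545 = (14 + 3349) - 2545 = 3363 - 2545 = 818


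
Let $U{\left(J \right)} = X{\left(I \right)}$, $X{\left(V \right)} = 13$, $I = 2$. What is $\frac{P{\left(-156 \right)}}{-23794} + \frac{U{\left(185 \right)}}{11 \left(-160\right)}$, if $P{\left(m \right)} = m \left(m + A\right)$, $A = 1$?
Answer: $- \frac{21433061}{20938720} \approx -1.0236$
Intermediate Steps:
$P{\left(m \right)} = m \left(1 + m\right)$ ($P{\left(m \right)} = m \left(m + 1\right) = m \left(1 + m\right)$)
$U{\left(J \right)} = 13$
$\frac{P{\left(-156 \right)}}{-23794} + \frac{U{\left(185 \right)}}{11 \left(-160\right)} = \frac{\left(-156\right) \left(1 - 156\right)}{-23794} + \frac{13}{11 \left(-160\right)} = \left(-156\right) \left(-155\right) \left(- \frac{1}{23794}\right) + \frac{13}{-1760} = 24180 \left(- \frac{1}{23794}\right) + 13 \left(- \frac{1}{1760}\right) = - \frac{12090}{11897} - \frac{13}{1760} = - \frac{21433061}{20938720}$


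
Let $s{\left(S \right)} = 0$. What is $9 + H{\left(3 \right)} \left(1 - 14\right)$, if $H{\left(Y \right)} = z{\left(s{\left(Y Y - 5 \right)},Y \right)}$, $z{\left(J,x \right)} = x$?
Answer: $-30$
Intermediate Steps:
$H{\left(Y \right)} = Y$
$9 + H{\left(3 \right)} \left(1 - 14\right) = 9 + 3 \left(1 - 14\right) = 9 + 3 \left(-13\right) = 9 - 39 = -30$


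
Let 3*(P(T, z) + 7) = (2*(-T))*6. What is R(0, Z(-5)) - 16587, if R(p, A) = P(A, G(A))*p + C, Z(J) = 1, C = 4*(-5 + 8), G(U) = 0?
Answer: -16575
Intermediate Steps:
P(T, z) = -7 - 4*T (P(T, z) = -7 + ((2*(-T))*6)/3 = -7 + (-2*T*6)/3 = -7 + (-12*T)/3 = -7 - 4*T)
C = 12 (C = 4*3 = 12)
R(p, A) = 12 + p*(-7 - 4*A) (R(p, A) = (-7 - 4*A)*p + 12 = p*(-7 - 4*A) + 12 = 12 + p*(-7 - 4*A))
R(0, Z(-5)) - 16587 = (12 - 1*0*(7 + 4*1)) - 16587 = (12 - 1*0*(7 + 4)) - 16587 = (12 - 1*0*11) - 16587 = (12 + 0) - 16587 = 12 - 16587 = -16575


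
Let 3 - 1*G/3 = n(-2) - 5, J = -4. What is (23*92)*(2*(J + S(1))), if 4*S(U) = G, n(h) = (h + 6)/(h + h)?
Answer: 11638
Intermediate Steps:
n(h) = (6 + h)/(2*h) (n(h) = (6 + h)/((2*h)) = (6 + h)*(1/(2*h)) = (6 + h)/(2*h))
G = 27 (G = 9 - 3*((1/2)*(6 - 2)/(-2) - 5) = 9 - 3*((1/2)*(-1/2)*4 - 5) = 9 - 3*(-1 - 5) = 9 - 3*(-6) = 9 + 18 = 27)
S(U) = 27/4 (S(U) = (1/4)*27 = 27/4)
(23*92)*(2*(J + S(1))) = (23*92)*(2*(-4 + 27/4)) = 2116*(2*(11/4)) = 2116*(11/2) = 11638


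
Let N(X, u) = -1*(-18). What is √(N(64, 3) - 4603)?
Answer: I*√4585 ≈ 67.713*I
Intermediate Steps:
N(X, u) = 18
√(N(64, 3) - 4603) = √(18 - 4603) = √(-4585) = I*√4585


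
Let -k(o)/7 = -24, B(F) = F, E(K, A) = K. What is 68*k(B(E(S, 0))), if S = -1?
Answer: 11424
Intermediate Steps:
k(o) = 168 (k(o) = -7*(-24) = 168)
68*k(B(E(S, 0))) = 68*168 = 11424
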